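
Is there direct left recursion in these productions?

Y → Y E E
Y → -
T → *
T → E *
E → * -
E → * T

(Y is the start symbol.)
Yes, Y is left-recursive

Direct left recursion occurs when N → N α for some non-terminal N (the right-hand side begins with the left-hand side itself).

Y → Y E E: LEFT RECURSIVE (starts with Y)
Y → -: starts with '-'
T → *: starts with '*'
T → E *: starts with E
E → * -: starts with '*'
E → * T: starts with '*'

The grammar has direct left recursion on: Y.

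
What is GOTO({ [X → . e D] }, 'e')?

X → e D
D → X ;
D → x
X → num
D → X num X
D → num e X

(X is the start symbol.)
GOTO(I, 'e') = CLOSURE({ [A → αX.β] : [A → α.Xβ] ∈ I, X = 'e' })

Items with dot before 'e', with the dot advanced:
  [X → . e D] → [X → e . D]
Closure of the advanced items:
  [X → e . D] has the dot before D: add [D → . X ;], [D → . x], [D → . X num X], [D → . num e X]
  [D → . X ;] has the dot before X: add [X → . e D], [X → . num]

GOTO = { [D → . X ;], [D → . X num X], [D → . num e X], [D → . x], [X → . e D], [X → . num], [X → e . D] }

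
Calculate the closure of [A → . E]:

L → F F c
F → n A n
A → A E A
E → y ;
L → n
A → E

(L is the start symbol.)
Start with: [A → . E]
  [A → . E] has the dot before E: add [E → . y ;]
No further items can be added.

CLOSURE = { [A → . E], [E → . y ;] }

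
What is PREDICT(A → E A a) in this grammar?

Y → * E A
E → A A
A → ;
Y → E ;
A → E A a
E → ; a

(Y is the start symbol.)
{ ';' }

PREDICT(A → E A a) = (FIRST(RHS) \ {ε}) ∪ (FOLLOW(A) if ε ∈ FIRST(RHS), i.e. RHS ⇒* ε)
FIRST(E) = { ';' }
FIRST(E A a) = { ';' }
ε ∉ FIRST(E A a), so FOLLOW(A) is not added.
PREDICT(A → E A a) = { ';' }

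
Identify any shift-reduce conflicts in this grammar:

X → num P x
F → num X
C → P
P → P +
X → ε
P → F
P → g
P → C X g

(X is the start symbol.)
Augment with X' → X and build the canonical LR(0) collection (I0 = CLOSURE({[X' → . X]}), then GOTO on every symbol after a dot until no new states appear). It has 13 states:
  I0: { [X → . num P x], [X → .], [X' → . X] }  — shift, reduce
  I1: { [X' → X .] }  — accept
  I2: { [C → . P], [F → . num X], [P → . C X g], [P → . F], [P → . P +], [P → . g], [X → num . P x] }  — shift
  I3: { [P → C . X g], [X → . num P x], [X → .] }  — shift, reduce
  I4: { [P → F .] }  — reduce
  I5: { [C → P .], [P → P . +], [X → num P . x] }  — shift, reduce
  I6: { [P → g .] }  — reduce
  I7: { [F → num . X], [X → . num P x], [X → .] }  — shift, reduce
  I8: { [F → num X .] }  — reduce
  I9: { [P → P + .] }  — reduce
  I10: { [X → num P x .] }  — reduce
  I11: { [P → C X . g] }  — shift
  I12: { [P → C X g .] }  — reduce

I0 contains reduce item [X → .] and shift item [X → . num P x] — shift-reduce conflict.
I3 contains reduce item [X → .] and shift item [X → . num P x] — shift-reduce conflict.
I5 contains reduce item [C → P .] and shift items [P → P . +], [X → num P . x] — shift-reduce conflict.
I7 contains reduce item [X → .] and shift item [X → . num P x] — shift-reduce conflict.

Answer: Yes — I0: [X → .] vs [X → . num P x]; I3: [X → .] vs [X → . num P x]; I5: [C → P .] vs [P → P . +]; I7: [X → .] vs [X → . num P x]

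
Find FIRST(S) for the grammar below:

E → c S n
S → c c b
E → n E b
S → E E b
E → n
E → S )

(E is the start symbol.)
{ 'c', 'n' }

FIRST sets of the other non-terminals involved (by the same procedure, iterated to a fixed point):
  FIRST(E) = { 'c', 'n' }

From S → c c b:
  - c is a terminal: add 'c' and stop
From S → E E b:
  - E is a non-terminal: add FIRST(E) \ {ε} = { 'c', 'n' }
    E is not nullable, so stop

Collecting: FIRST(S) = { 'c', 'n' }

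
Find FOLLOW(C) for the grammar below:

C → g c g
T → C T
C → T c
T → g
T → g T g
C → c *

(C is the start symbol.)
To compute FOLLOW(C), find every occurrence of C on a right-hand side N → α C β: add FIRST(β) \ {ε}, and if β is empty or nullable also add FOLLOW(N). Iterate to a fixed point.

C is the start symbol, so $ ∈ FOLLOW(C).
In T → C T: C is followed by T, add FIRST(T) \ {ε} = { 'c', 'g' }

Taking the union: FOLLOW(C) = { $, 'c', 'g' }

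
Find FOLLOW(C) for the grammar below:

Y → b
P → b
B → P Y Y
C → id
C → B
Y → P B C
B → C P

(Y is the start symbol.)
To compute FOLLOW(C), find every occurrence of C on a right-hand side N → α C β: add FIRST(β) \ {ε}, and if β is empty or nullable also add FOLLOW(N). Iterate to a fixed point.

In Y → P B C: C is at the end, add FOLLOW(Y)
In B → C P: C is followed by P, add FIRST(P) \ {ε} = { 'b' }

The FOLLOW sets referred to above (computed the same way, to a fixed point):
  FOLLOW(Y) = { $, 'b', 'id' }

Taking the union: FOLLOW(C) = { $, 'b', 'id' }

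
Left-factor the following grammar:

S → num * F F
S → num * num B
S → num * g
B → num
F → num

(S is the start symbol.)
Left-factoring transforms A → αβ₁ | αβ₂ into A → αA' and A' → β₁ | β₂
(α is the longest common prefix among the alternatives). Repeat until
no nonterminal has two alternatives with a common prefix.

Round 1: S has alternatives sharing prefix 'num *'. Introduce S': S → num * S'
  Add: S' → F F
  Add: S' → num B
  Add: S' → g

No remaining common prefixes — done.

Resulting grammar:
S → num * S'
S' → F F
S' → num B
S' → g
B → num
F → num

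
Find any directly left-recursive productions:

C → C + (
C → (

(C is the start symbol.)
Yes, C is left-recursive

C → C + (: LEFT RECURSIVE (starts with C)
C → (: starts with '('

The grammar has direct left recursion on: C.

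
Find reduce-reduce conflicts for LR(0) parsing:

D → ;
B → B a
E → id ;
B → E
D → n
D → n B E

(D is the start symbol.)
A reduce-reduce conflict occurs when an LR(0) state has two complete items [A → α .] and [B → β .] — both call for a reduction, and with no lookahead the parser cannot choose between them.

Augment with D' → D and build the canonical LR(0) collection (I0 = CLOSURE({[D' → . D]}), then GOTO on every symbol after a dot until no new states appear). It has 10 states:
  I0: { [D → . ;], [D → . n B E], [D → . n], [D' → . D] }  — shift
  I1: { [D → ; .] }  — reduce
  I2: { [D' → D .] }  — accept
  I3: { [B → . B a], [B → . E], [D → n . B E], [D → n .], [E → . id ;] }  — shift, reduce
  I4: { [B → B . a], [D → n B . E], [E → . id ;] }  — shift
  I5: { [B → E .] }  — reduce
  I6: { [E → id . ;] }  — shift
  I7: { [E → id ; .] }  — reduce
  I8: { [D → n B E .] }  — reduce
  I9: { [B → B a .] }  — reduce

No state contains more than one complete item.

Answer: No reduce-reduce conflicts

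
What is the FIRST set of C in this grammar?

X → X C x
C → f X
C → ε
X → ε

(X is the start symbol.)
{ 'f', ε }

To compute FIRST(C), examine every production with C on the left-hand side, reading each right-hand side left to right until a non-nullable symbol is reached.

From C → f X:
  - f is a terminal: add 'f' and stop
From C → ε:
  - ε-production, so ε ∈ FIRST(C)

Collecting: FIRST(C) = { 'f', ε }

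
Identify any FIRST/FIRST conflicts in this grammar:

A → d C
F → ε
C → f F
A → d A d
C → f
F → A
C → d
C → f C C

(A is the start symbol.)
Yes. A → d C / A → d A d on { 'd' }; C → f F / C → f on { 'f' }; C → f F / C → f C C on { 'f' }; C → f / C → f C C on { 'f' }

A FIRST/FIRST conflict occurs when two productions N → α and N → β for the same non-terminal have FIRST(α) ∩ FIRST(β) ≠ ∅ (with ε ∈ FIRST of a nullable right-hand side, so two nullable alternatives also conflict).

FIRST sets of the non-terminals at (or reachable through a nullable prefix from) the front of some alternative:
  FIRST(A) = { 'd' }

Productions for A:
  A → d C: FIRST = { 'd' }
  A → d A d: FIRST = { 'd' }
Productions for F:
  F → ε: FIRST = { ε }
  F → A: FIRST = { 'd' }
Productions for C:
  C → f F: FIRST = { 'f' }
  C → f: FIRST = { 'f' }
  C → d: FIRST = { 'd' }
  C → f C C: FIRST = { 'f' }

Conflict for A: A → d C and A → d A d
  Overlap: { 'd' }
Conflict for C: C → f F and C → f
  Overlap: { 'f' }
Conflict for C: C → f F and C → f C C
  Overlap: { 'f' }
Conflict for C: C → f and C → f C C
  Overlap: { 'f' }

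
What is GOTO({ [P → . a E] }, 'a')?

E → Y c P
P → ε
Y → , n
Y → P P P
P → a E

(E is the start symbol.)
{ [E → . Y c P], [P → . a E], [P → .], [P → a . E], [Y → . , n], [Y → . P P P] }

GOTO(I, 'a') = CLOSURE({ [A → αX.β] : [A → α.Xβ] ∈ I, X = 'a' })

Items with dot before 'a', with the dot advanced:
  [P → . a E] → [P → a . E]
Closure of the advanced items:
  [P → a . E] has the dot before E: add [E → . Y c P]
  [E → . Y c P] has the dot before Y: add [Y → . , n], [Y → . P P P]
  [Y → . P P P] has the dot before P: add [P → .], [P → . a E]

GOTO = { [E → . Y c P], [P → . a E], [P → .], [P → a . E], [Y → . , n], [Y → . P P P] }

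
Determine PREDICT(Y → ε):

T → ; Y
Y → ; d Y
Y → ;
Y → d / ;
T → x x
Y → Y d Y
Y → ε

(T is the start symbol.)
PREDICT(Y → ε) = (FIRST(RHS) \ {ε}) ∪ (FOLLOW(Y) if ε ∈ FIRST(RHS), i.e. RHS ⇒* ε)
The right-hand side is ε (FIRST(ε) = { ε }), so the predict set is FOLLOW(Y) = { $, 'd' }
PREDICT(Y → ε) = { $, 'd' }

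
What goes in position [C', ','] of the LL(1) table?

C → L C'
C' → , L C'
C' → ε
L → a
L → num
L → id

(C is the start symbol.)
To find M[C', ','], we find productions for C' where ',' is in the predict set (PREDICT(N → α) = (FIRST(α) \ {ε}) ∪ (FOLLOW(N) if α ⇒* ε)).

Relevant sets:
  FOLLOW(C') = { $ }

C' → , L C': PREDICT = { ',' }
  ',' is in predict set, so this production goes in M[C', ',']
C' → ε: PREDICT = { $ }

M[C', ','] = C' → , L C'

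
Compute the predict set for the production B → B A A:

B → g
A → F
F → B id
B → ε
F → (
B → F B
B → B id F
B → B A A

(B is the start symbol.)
{ '(', 'g', 'id' }

PREDICT(B → B A A) = (FIRST(RHS) \ {ε}) ∪ (FOLLOW(B) if ε ∈ FIRST(RHS), i.e. RHS ⇒* ε)
FIRST(B) = { '(', 'g', 'id', ε }
FIRST(A) = { '(', 'g', 'id' }
FIRST(B A A) = { '(', 'g', 'id' }
ε ∉ FIRST(B A A), so FOLLOW(B) is not added.
PREDICT(B → B A A) = { '(', 'g', 'id' }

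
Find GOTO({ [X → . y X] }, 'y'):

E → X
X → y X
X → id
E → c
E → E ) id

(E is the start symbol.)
GOTO(I, 'y') = CLOSURE({ [A → αX.β] : [A → α.Xβ] ∈ I, X = 'y' })

Items with dot before 'y', with the dot advanced:
  [X → . y X] → [X → y . X]
Closure of the advanced items:
  [X → y . X] has the dot before X: add [X → . y X], [X → . id]

GOTO = { [X → . id], [X → . y X], [X → y . X] }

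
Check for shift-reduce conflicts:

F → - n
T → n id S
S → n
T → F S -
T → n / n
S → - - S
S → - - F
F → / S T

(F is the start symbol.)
No shift-reduce conflicts

A shift-reduce conflict occurs when an LR(0) state has both:
  - a complete (reduce) item [A → α .] (dot at the end), and
  - a shift item [B → β . c γ] (dot before a terminal).

Augment with F' → F and build the canonical LR(0) collection (I0 = CLOSURE({[F' → . F]}), then GOTO on every symbol after a dot until no new states appear). It has 21 states:
  I0: { [F → . - n], [F → . / S T], [F' → . F] }  — shift
  I1: { [F → - . n] }  — shift
  I2: { [F → / . S T], [S → . - - F], [S → . - - S], [S → . n] }  — shift
  I3: { [F' → F .] }  — accept
  I4: { [S → - . - F], [S → - . - S] }  — shift
  I5: { [F → . - n], [F → . / S T], [F → / S . T], [T → . F S -], [T → . n / n], [T → . n id S] }  — shift
  I6: { [S → n .] }  — reduce
  I7: { [S → . - - F], [S → . - - S], [S → . n], [T → F . S -] }  — shift
  I8: { [F → / S T .] }  — reduce
  I9: { [T → n . / n], [T → n . id S] }  — shift
  I10: { [T → n / . n] }  — shift
  I11: { [S → . - - F], [S → . - - S], [S → . n], [T → n id . S] }  — shift
  I12: { [T → n id S .] }  — reduce
  I13: { [T → n / n .] }  — reduce
  I14: { [T → F S . -] }  — shift
  I15: { [T → F S - .] }  — reduce
  I16: { [F → . - n], [F → . / S T], [S → - - . F], [S → - - . S], [S → . - - F], [S → . - - S], [S → . n] }  — shift
  I17: { [F → - . n], [S → - . - F], [S → - . - S] }  — shift
  I18: { [S → - - F .] }  — reduce
  I19: { [S → - - S .] }  — reduce
  I20: { [F → - n .] }  — reduce

No state contains both a complete item and a shift item.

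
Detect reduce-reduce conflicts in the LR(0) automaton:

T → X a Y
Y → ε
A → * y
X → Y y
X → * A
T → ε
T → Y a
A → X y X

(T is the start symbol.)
A reduce-reduce conflict occurs when an LR(0) state has two complete items [A → α .] and [B → β .] — both call for a reduction, and with no lookahead the parser cannot choose between them.

Augment with T' → T and build the canonical LR(0) collection (I0 = CLOSURE({[T' → . T]}), then GOTO on every symbol after a dot until no new states appear). It has 16 states:
  I0: { [T → . X a Y], [T → . Y a], [T → .], [T' → . T], [X → . * A], [X → . Y y], [Y → .] }  — shift, 2 reduces
  I1: { [A → . * y], [A → . X y X], [X → * . A], [X → . * A], [X → . Y y], [Y → .] }  — shift, reduce
  I2: { [T' → T .] }  — accept
  I3: { [T → X . a Y] }  — shift
  I4: { [T → Y . a], [X → Y . y] }  — shift
  I5: { [T → Y a .] }  — reduce
  I6: { [X → Y y .] }  — reduce
  I7: { [T → X a . Y], [Y → .] }  — reduce
  I8: { [T → X a Y .] }  — reduce
  I9: { [A → * . y], [A → . * y], [A → . X y X], [X → * . A], [X → . * A], [X → . Y y], [Y → .] }  — shift, reduce
  I10: { [X → * A .] }  — reduce
  I11: { [A → X . y X] }  — shift
  I12: { [X → Y . y] }  — shift
  I13: { [A → X y . X], [X → . * A], [X → . Y y], [Y → .] }  — shift, reduce
  I14: { [A → X y X .] }  — reduce
  I15: { [A → * y .] }  — reduce

I0 contains complete items [T → .], [Y → .] — reduce-reduce conflict.

Answer: Yes — I0: [T → .] vs [Y → .]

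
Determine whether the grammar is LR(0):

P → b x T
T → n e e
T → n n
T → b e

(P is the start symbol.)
Yes, the grammar is LR(0)

A grammar is LR(0) if no state in the canonical LR(0) collection has:
  - both a shift item (dot before a terminal) and a complete item (shift-reduce conflict), or
  - two or more complete items (reduce-reduce conflict; the accept item [P' → P .] counts as a complete item here).

Augment with P' → P and build the canonical LR(0) collection (I0 = CLOSURE({[P' → . P]}), then GOTO on every symbol after a dot until no new states appear). It has 11 states:
  I0: { [P → . b x T], [P' → . P] }  — shift
  I1: { [P' → P .] }  — accept
  I2: { [P → b . x T] }  — shift
  I3: { [P → b x . T], [T → . b e], [T → . n e e], [T → . n n] }  — shift
  I4: { [P → b x T .] }  — reduce
  I5: { [T → b . e] }  — shift
  I6: { [T → n . e e], [T → n . n] }  — shift
  I7: { [T → n e . e] }  — shift
  I8: { [T → n n .] }  — reduce
  I9: { [T → n e e .] }  — reduce
  I10: { [T → b e .] }  — reduce

Every state is either a pure shift/goto state or contains exactly one complete item and nothing to shift — no conflicts. The grammar is LR(0).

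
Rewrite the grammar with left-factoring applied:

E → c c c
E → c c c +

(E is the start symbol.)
E → c c c E'
E' → ε
E' → +

Left-factoring transforms A → αβ₁ | αβ₂ into A → αA' and A' → β₁ | β₂
(α is the longest common prefix among the alternatives). Repeat until
no nonterminal has two alternatives with a common prefix.

Round 1: E has alternatives sharing prefix 'c c c'. Introduce E': E → c c c E'
  Add: E' → ε
  Add: E' → +

No remaining common prefixes — done.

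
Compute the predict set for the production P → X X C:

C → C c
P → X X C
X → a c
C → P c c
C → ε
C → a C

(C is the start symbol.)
{ 'a' }

PREDICT(P → X X C) = (FIRST(RHS) \ {ε}) ∪ (FOLLOW(P) if ε ∈ FIRST(RHS), i.e. RHS ⇒* ε)
FIRST(X) = { 'a' }
FIRST(X X C) = { 'a' }
ε ∉ FIRST(X X C), so FOLLOW(P) is not added.
PREDICT(P → X X C) = { 'a' }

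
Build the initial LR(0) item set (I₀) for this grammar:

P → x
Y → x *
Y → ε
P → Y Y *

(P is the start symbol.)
{ [P → . Y Y *], [P → . x], [P' → . P], [Y → . x *], [Y → .] }

First, augment the grammar with P' → P
I₀ = CLOSURE({ [P' → . P] }):
  [P' → . P] has the dot before P: add [P → . x], [P → . Y Y *]
  [P → . Y Y *] has the dot before Y: add [Y → . x *], [Y → .]
No further items can be added.

I₀ = { [P → . Y Y *], [P → . x], [P' → . P], [Y → . x *], [Y → .] }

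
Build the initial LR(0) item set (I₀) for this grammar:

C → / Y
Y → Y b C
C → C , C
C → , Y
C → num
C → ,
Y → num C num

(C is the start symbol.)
{ [C → . , Y], [C → . ,], [C → . / Y], [C → . C , C], [C → . num], [C' → . C] }

First, augment the grammar with C' → C
I₀ = CLOSURE({ [C' → . C] }):
  [C' → . C] has the dot before C: add [C → . / Y], [C → . C , C], [C → . , Y], [C → . num], [C → . ,]
No further items can be added.

I₀ = { [C → . , Y], [C → . ,], [C → . / Y], [C → . C , C], [C → . num], [C' → . C] }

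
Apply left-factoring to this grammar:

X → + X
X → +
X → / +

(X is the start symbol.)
Left-factoring transforms A → αβ₁ | αβ₂ into A → αA' and A' → β₁ | β₂
(α is the longest common prefix among the alternatives). Repeat until
no nonterminal has two alternatives with a common prefix.

Round 1: X has alternatives sharing prefix '+'. Introduce X': X → + X'
  Add: X' → X
  Add: X' → ε

No remaining common prefixes — done.

Resulting grammar:
X → + X'
X' → X
X' → ε
X → / +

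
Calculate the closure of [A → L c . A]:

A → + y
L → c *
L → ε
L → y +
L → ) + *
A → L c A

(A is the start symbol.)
To compute CLOSURE, for each item [A → α.Bβ] where B is a non-terminal, add [B → .γ] for all productions B → γ; repeat for the newly added items until nothing changes.

Start with: [A → L c . A]
  [A → L c . A] has the dot before A: add [A → . + y], [A → . L c A]
  [A → . L c A] has the dot before L: add [L → . c *], [L → .], [L → . y +], [L → . ) + *]
No further items can be added.

CLOSURE = { [A → . + y], [A → . L c A], [A → L c . A], [L → . ) + *], [L → . c *], [L → . y +], [L → .] }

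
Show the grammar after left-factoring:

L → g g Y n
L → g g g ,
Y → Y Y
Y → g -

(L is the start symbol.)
Left-factoring transforms A → αβ₁ | αβ₂ into A → αA' and A' → β₁ | β₂
(α is the longest common prefix among the alternatives). Repeat until
no nonterminal has two alternatives with a common prefix.

Round 1: L has alternatives sharing prefix 'g g'. Introduce L': L → g g L'
  Add: L' → Y n
  Add: L' → g ,

No remaining common prefixes — done.

Resulting grammar:
L → g g L'
L' → Y n
L' → g ,
Y → Y Y
Y → g -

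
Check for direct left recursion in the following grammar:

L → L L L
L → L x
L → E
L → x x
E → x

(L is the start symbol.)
Direct left recursion occurs when N → N α for some non-terminal N (the right-hand side begins with the left-hand side itself).

L → L L L: LEFT RECURSIVE (starts with L)
L → L x: LEFT RECURSIVE (starts with L)
L → E: starts with E
L → x x: starts with x
E → x: starts with x

The grammar has direct left recursion on: L.

Answer: Yes, L is left-recursive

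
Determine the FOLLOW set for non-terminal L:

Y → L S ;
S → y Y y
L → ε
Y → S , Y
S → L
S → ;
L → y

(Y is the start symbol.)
{ ',', ';', 'y' }

To compute FOLLOW(L), find every occurrence of L on a right-hand side N → α L β: add FIRST(β) \ {ε}, and if β is empty or nullable also add FOLLOW(N). Iterate to a fixed point.

In Y → L S ;: L is followed by S ';', add FIRST(S ';') \ {ε} = { ';', 'y' }
In S → L: L is at the end, add FOLLOW(S)

The FOLLOW sets referred to above (computed the same way, to a fixed point):
  FOLLOW(S) = { ',', ';' }

Taking the union: FOLLOW(L) = { ',', ';', 'y' }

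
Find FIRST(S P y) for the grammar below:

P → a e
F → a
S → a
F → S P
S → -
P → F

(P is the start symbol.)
FIRST sets of the non-terminals involved (from the grammar, by fixed-point iteration):
  FIRST(S) = { '-', 'a' }

To compute FIRST(S P y), process the symbols left to right:
Symbol S is a non-terminal. Add FIRST(S) \ {ε} = { '-', 'a' }
S is not nullable (ε ∉ FIRST(S)), so stop here.
FIRST(S P y) = { '-', 'a' }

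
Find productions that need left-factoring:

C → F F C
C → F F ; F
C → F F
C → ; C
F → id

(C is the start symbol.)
Yes, C has productions with common prefix 'F F'

Left-factoring is needed when two productions for the same non-terminal
share a common prefix on the right-hand side.

Productions for C:
  C → F F C
  C → F F ; F
  C → F F
  C → ; C

Found common prefix 'F F' in productions for C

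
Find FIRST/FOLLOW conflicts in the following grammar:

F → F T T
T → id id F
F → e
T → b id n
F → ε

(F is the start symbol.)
Nullable non-terminals: F.
FIRST sets used below: FIRST(F) = { 'b', 'e', 'id', ε }, FIRST(T) = { 'b', 'id' }

F: nullable alternative(s) F → ε; FOLLOW(F) = { $, 'b', 'id' }
  F → F T T: FIRST \ {ε} = { 'b', 'e', 'id' } — overlaps FOLLOW(F) on { 'b', 'id' }: CONFLICT
  F → e: FIRST \ {ε} = { 'e' } — disjoint from FOLLOW(F)
  F → ε: FIRST \ {ε} = { } — this is the only nullable alternative, skip

T has no nullable alternative, so no FIRST/FOLLOW check is needed there.

So the grammar has 1 FIRST/FOLLOW conflict (marked CONFLICT above).

Answer: Yes. F → F T T with FOLLOW(F) on { 'b', 'id' }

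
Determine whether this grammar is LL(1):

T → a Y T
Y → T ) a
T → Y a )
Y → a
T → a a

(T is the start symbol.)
Relevant sets:
  FIRST(Y) = { 'a' }
  FIRST(T) = { 'a' }

For T:
  PREDICT(T → a Y T) = { 'a' }
  PREDICT(T → Y a ')') = { 'a' }
  PREDICT(T → a a) = { 'a' }
For Y:
  PREDICT(Y → T ')' a) = { 'a' }
  PREDICT(Y → a) = { 'a' }

Conflict found: Predict set conflict for T: { 'a' }
The grammar is NOT LL(1).

Answer: No. Predict set conflict for T: { 'a' }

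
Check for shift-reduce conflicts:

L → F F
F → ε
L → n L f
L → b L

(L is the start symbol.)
Augment with L' → L and build the canonical LR(0) collection (I0 = CLOSURE({[L' → . L]}), then GOTO on every symbol after a dot until no new states appear). It has 9 states:
  I0: { [F → .], [L → . F F], [L → . b L], [L → . n L f], [L' → . L] }  — shift, reduce
  I1: { [F → .], [L → F . F] }  — reduce
  I2: { [L' → L .] }  — accept
  I3: { [F → .], [L → . F F], [L → . b L], [L → . n L f], [L → b . L] }  — shift, reduce
  I4: { [F → .], [L → . F F], [L → . b L], [L → . n L f], [L → n . L f] }  — shift, reduce
  I5: { [L → n L . f] }  — shift
  I6: { [L → n L f .] }  — reduce
  I7: { [L → b L .] }  — reduce
  I8: { [L → F F .] }  — reduce

I0 contains reduce item [F → .] and shift items [L → . b L], [L → . n L f] — shift-reduce conflict.
I3 contains reduce item [F → .] and shift items [L → . b L], [L → . n L f] — shift-reduce conflict.
I4 contains reduce item [F → .] and shift items [L → . b L], [L → . n L f] — shift-reduce conflict.

Answer: Yes — I0: [F → .] vs [L → . b L]; I3: [F → .] vs [L → . b L]; I4: [F → .] vs [L → . b L]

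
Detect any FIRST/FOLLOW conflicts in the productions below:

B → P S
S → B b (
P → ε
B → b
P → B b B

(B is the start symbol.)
Nullable non-terminals: P.
FIRST sets used below: FIRST(B) = { 'b' }

P: nullable alternative(s) P → ε; FOLLOW(P) = { 'b' }
  P → ε: FIRST \ {ε} = { } — this is the only nullable alternative, skip
  P → B b B: FIRST \ {ε} = { 'b' } — overlaps FOLLOW(P) on { 'b' }: CONFLICT

B, S have no nullable alternative, so no FIRST/FOLLOW check is needed there.

So the grammar has 1 FIRST/FOLLOW conflict (marked CONFLICT above).

Answer: Yes. P → B b B with FOLLOW(P) on { 'b' }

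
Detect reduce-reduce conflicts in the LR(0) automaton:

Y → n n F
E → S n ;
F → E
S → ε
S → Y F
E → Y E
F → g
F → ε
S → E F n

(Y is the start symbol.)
Yes — I3: [F → .] vs [S → .]; I4: [F → .] vs [F → E .]; I7: [F → .] vs [S → .]; I9: [E → Y E .] vs [F → .]

A reduce-reduce conflict occurs when an LR(0) state has two complete items [A → α .] and [B → β .] — both call for a reduction, and with no lookahead the parser cannot choose between them.

Augment with Y' → Y and build the canonical LR(0) collection (I0 = CLOSURE({[Y' → . Y]}), then GOTO on every symbol after a dot until no new states appear). It has 15 states:
  I0: { [Y → . n n F], [Y' → . Y] }  — shift
  I1: { [Y' → Y .] }  — accept
  I2: { [Y → n . n F] }  — shift
  I3: { [E → . S n ;], [E → . Y E], [F → . E], [F → . g], [F → .], [S → . E F n], [S → . Y F], [S → .], [Y → . n n F], [Y → n n . F] }  — shift, 2 reduces
  I4: { [E → . S n ;], [E → . Y E], [F → . E], [F → . g], [F → .], [F → E .], [S → . E F n], [S → . Y F], [S → .], [S → E . F n], [Y → . n n F] }  — shift, 3 reduces
  I5: { [Y → n n F .] }  — reduce
  I6: { [E → S . n ;] }  — shift
  I7: { [E → . S n ;], [E → . Y E], [E → Y . E], [F → . E], [F → . g], [F → .], [S → . E F n], [S → . Y F], [S → .], [S → Y . F], [Y → . n n F] }  — shift, 2 reduces
  I8: { [F → g .] }  — reduce
  I9: { [E → . S n ;], [E → . Y E], [E → Y E .], [F → . E], [F → . g], [F → .], [F → E .], [S → . E F n], [S → . Y F], [S → .], [S → E . F n], [Y → . n n F] }  — shift, 4 reduces
  I10: { [S → Y F .] }  — reduce
  I11: { [S → E F . n] }  — shift
  I12: { [S → E F n .] }  — reduce
  I13: { [E → S n . ;] }  — shift
  I14: { [E → S n ; .] }  — reduce

I3 contains complete items [F → .], [S → .] — reduce-reduce conflict.
I4 contains complete items [F → .], [F → E .], [S → .] — reduce-reduce conflict.
I7 contains complete items [F → .], [S → .] — reduce-reduce conflict.
I9 contains complete items [E → Y E .], [F → .], [F → E .], [S → .] — reduce-reduce conflict.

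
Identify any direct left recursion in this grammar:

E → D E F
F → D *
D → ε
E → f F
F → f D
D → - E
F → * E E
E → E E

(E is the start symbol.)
E → D E F: starts with D
F → D *: starts with D
D → ε: starts with ε
E → f F: starts with f
F → f D: starts with f
D → - E: starts with '-'
F → * E E: starts with '*'
E → E E: LEFT RECURSIVE (starts with E)

The grammar has direct left recursion on: E.

Answer: Yes, E is left-recursive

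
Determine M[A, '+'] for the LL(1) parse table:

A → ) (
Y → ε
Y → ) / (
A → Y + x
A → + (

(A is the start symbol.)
A → Y + x, A → + (

To find M[A, '+'], we find productions for A where '+' is in the predict set (PREDICT(N → α) = (FIRST(α) \ {ε}) ∪ (FOLLOW(N) if α ⇒* ε)).

Relevant sets:
  FIRST(Y) = { ')', ε }

A → ) (: PREDICT = { ')' }
A → Y + x: PREDICT = { ')', '+' }
  '+' is in predict set, so this production goes in M[A, '+']
A → + (: PREDICT = { '+' }
  '+' is in predict set, so this production goes in M[A, '+']

M[A, '+'] = A → Y + x, A → + (  (a multiply-defined cell — the grammar is not LL(1))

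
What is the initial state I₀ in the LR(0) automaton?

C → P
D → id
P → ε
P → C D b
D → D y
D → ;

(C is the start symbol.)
First, augment the grammar with C' → C
I₀ = CLOSURE({ [C' → . C] }):
  [C' → . C] has the dot before C: add [C → . P]
  [C → . P] has the dot before P: add [P → .], [P → . C D b]
No further items can be added.

I₀ = { [C → . P], [C' → . C], [P → . C D b], [P → .] }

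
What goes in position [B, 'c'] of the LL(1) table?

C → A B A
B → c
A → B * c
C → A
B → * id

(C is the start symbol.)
To find M[B, 'c'], we find productions for B where 'c' is in the predict set (PREDICT(N → α) = (FIRST(α) \ {ε}) ∪ (FOLLOW(N) if α ⇒* ε)).

B → c: PREDICT = { 'c' }
  'c' is in predict set, so this production goes in M[B, 'c']
B → * id: PREDICT = { '*' }

M[B, 'c'] = B → c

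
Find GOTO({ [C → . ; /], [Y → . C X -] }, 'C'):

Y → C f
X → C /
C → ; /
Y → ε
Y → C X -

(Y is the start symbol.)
{ [C → . ; /], [X → . C /], [Y → C . X -] }

GOTO(I, 'C') = CLOSURE({ [A → αX.β] : [A → α.Xβ] ∈ I, X = 'C' })

Items with dot before 'C', with the dot advanced:
  [Y → . C X -] → [Y → C . X -]
Closure of the advanced items:
  [Y → C . X -] has the dot before X: add [X → . C /]
  [X → . C /] has the dot before C: add [C → . ; /]

GOTO = { [C → . ; /], [X → . C /], [Y → C . X -] }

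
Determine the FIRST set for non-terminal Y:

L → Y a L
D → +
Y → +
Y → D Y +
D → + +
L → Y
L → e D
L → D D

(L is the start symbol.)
FIRST sets of the other non-terminals involved (by the same procedure, iterated to a fixed point):
  FIRST(D) = { '+' }

From Y → +:
  - '+' is a terminal: add '+' and stop
From Y → D Y +:
  - D is a non-terminal: add FIRST(D) \ {ε} = { '+' }
    D is not nullable, so stop

Collecting: FIRST(Y) = { '+' }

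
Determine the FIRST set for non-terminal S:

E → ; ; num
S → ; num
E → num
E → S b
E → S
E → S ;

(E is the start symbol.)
To compute FIRST(S), examine every production with S on the left-hand side, reading each right-hand side left to right until a non-nullable symbol is reached.

From S → ; num:
  - ';' is a terminal: add ';' and stop

Collecting: FIRST(S) = { ';' }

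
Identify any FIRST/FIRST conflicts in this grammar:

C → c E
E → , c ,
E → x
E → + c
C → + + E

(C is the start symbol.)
No FIRST/FIRST conflicts.

Productions for C:
  C → c E: FIRST = { 'c' }
  C → + + E: FIRST = { '+' }
Productions for E:
  E → , c ,: FIRST = { ',' }
  E → x: FIRST = { 'x' }
  E → + c: FIRST = { '+' }

All alternatives of each non-terminal have pairwise disjoint FIRST sets.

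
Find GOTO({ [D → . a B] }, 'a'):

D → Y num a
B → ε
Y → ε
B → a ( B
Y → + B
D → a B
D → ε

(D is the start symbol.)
GOTO(I, 'a') = CLOSURE({ [A → αX.β] : [A → α.Xβ] ∈ I, X = 'a' })

Items with dot before 'a', with the dot advanced:
  [D → . a B] → [D → a . B]
Closure of the advanced items:
  [D → a . B] has the dot before B: add [B → .], [B → . a ( B]

GOTO = { [B → . a ( B], [B → .], [D → a . B] }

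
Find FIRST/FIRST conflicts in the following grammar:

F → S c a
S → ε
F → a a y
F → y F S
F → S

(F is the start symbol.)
No FIRST/FIRST conflicts.

FIRST sets of the non-terminals at (or reachable through a nullable prefix from) the front of some alternative:
  FIRST(S) = { ε }

Productions for F:
  F → S c a: FIRST = { 'c' }
  F → a a y: FIRST = { 'a' }
  F → y F S: FIRST = { 'y' }
  F → S: FIRST = { ε }
S has only one production, so no FIRST/FIRST conflict is possible there.

All alternatives of each non-terminal have pairwise disjoint FIRST sets.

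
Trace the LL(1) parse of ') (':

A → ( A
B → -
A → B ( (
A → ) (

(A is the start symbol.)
LL(1) parsing maintains a stack (initially the start symbol over $) and the input. At each step: if the stack top is a terminal, match it against the current input token; if it is a non-terminal N, replace it with the RHS of M[N, lookahead] (the unique production whose predict set contains the lookahead).

Stack is shown with the top on the left.

Stack  Input  Action
--------------------
A $    ) ( $  output A → ) (
) ( $  ) ( $  match ')'
( $    ( $    match '('
$      $      accept

The string is accepted.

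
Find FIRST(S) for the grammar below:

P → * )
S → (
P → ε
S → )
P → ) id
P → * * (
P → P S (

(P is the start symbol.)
From S → (:
  - '(' is a terminal: add '(' and stop
From S → ):
  - ')' is a terminal: add ')' and stop

Collecting: FIRST(S) = { '(', ')' }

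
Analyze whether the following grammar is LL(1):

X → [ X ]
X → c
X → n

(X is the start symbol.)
A grammar is LL(1) if for each non-terminal N with multiple productions, the predict sets of those productions are pairwise disjoint, where PREDICT(N → α) = (FIRST(α) \ {ε}) ∪ (FOLLOW(N) if α ⇒* ε).

For X:
  PREDICT(X → '[' X ']') = { '[' }
  PREDICT(X → c) = { 'c' }
  PREDICT(X → n) = { 'n' }

All predict sets are disjoint. The grammar IS LL(1).

Answer: Yes, the grammar is LL(1).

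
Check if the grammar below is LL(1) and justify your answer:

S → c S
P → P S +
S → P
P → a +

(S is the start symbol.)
A grammar is LL(1) if for each non-terminal N with multiple productions, the predict sets of those productions are pairwise disjoint, where PREDICT(N → α) = (FIRST(α) \ {ε}) ∪ (FOLLOW(N) if α ⇒* ε).

Relevant sets:
  FIRST(P) = { 'a' }

For S:
  PREDICT(S → c S) = { 'c' }
  PREDICT(S → P) = { 'a' }
For P:
  PREDICT(P → P S '+') = { 'a' }
  PREDICT(P → a '+') = { 'a' }

Conflict found: Predict set conflict for P: { 'a' }
The grammar is NOT LL(1).

Answer: No. Predict set conflict for P: { 'a' }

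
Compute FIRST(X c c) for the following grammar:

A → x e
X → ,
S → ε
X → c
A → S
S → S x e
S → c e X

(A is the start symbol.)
FIRST sets of the non-terminals involved (from the grammar, by fixed-point iteration):
  FIRST(X) = { ',', 'c' }

To compute FIRST(X c c), process the symbols left to right:
Symbol X is a non-terminal. Add FIRST(X) \ {ε} = { ',', 'c' }
X is not nullable (ε ∉ FIRST(X)), so stop here.
FIRST(X c c) = { ',', 'c' }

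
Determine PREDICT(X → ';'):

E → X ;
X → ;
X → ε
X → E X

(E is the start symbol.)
PREDICT(X → ';') = (FIRST(RHS) \ {ε}) ∪ (FOLLOW(X) if ε ∈ FIRST(RHS), i.e. RHS ⇒* ε)
FIRST(';') = { ';' }
ε ∉ FIRST(';'), so FOLLOW(X) is not added.
PREDICT(X → ';') = { ';' }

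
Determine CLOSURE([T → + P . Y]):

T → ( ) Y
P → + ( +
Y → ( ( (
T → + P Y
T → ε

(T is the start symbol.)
{ [T → + P . Y], [Y → . ( ( (] }

Start with: [T → + P . Y]
  [T → + P . Y] has the dot before Y: add [Y → . ( ( (]
No further items can be added.

CLOSURE = { [T → + P . Y], [Y → . ( ( (] }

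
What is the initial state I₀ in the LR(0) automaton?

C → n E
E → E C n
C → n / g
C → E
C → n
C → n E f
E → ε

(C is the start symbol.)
{ [C → . E], [C → . n / g], [C → . n E f], [C → . n E], [C → . n], [C' → . C], [E → . E C n], [E → .] }

First, augment the grammar with C' → C
I₀ = CLOSURE({ [C' → . C] }):
  [C' → . C] has the dot before C: add [C → . n E], [C → . n / g], [C → . E], [C → . n], [C → . n E f]
  [C → . E] has the dot before E: add [E → . E C n], [E → .]
No further items can be added.

I₀ = { [C → . E], [C → . n / g], [C → . n E f], [C → . n E], [C → . n], [C' → . C], [E → . E C n], [E → .] }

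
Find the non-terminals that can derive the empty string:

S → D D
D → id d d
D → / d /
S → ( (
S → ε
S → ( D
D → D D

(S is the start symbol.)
{ 'S' }

ε-productions: S → ε
So S is immediately nullable.
No further non-terminal can be added: every production for the remaining non-terminals contains a terminal or a non-nullable non-terminal.
Nullable = { 'S' }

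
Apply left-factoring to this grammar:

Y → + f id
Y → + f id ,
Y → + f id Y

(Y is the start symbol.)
Left-factoring transforms A → αβ₁ | αβ₂ into A → αA' and A' → β₁ | β₂
(α is the longest common prefix among the alternatives). Repeat until
no nonterminal has two alternatives with a common prefix.

Round 1: Y has alternatives sharing prefix '+ f id'. Introduce Y': Y → + f id Y'
  Add: Y' → ε
  Add: Y' → ,
  Add: Y' → Y

No remaining common prefixes — done.

Resulting grammar:
Y → + f id Y'
Y' → ε
Y' → ,
Y' → Y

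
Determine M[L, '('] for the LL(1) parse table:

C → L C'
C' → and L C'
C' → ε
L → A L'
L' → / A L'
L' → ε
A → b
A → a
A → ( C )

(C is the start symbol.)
To find M[L, '('], we find productions for L where '(' is in the predict set (PREDICT(N → α) = (FIRST(α) \ {ε}) ∪ (FOLLOW(N) if α ⇒* ε)).

Relevant sets:
  FIRST(A) = { '(', 'a', 'b' }

L → A L': PREDICT = { '(', 'a', 'b' }
  '(' is in predict set, so this production goes in M[L, '(']

M[L, '('] = L → A L'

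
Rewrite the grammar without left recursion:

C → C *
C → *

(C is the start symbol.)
C → * C'
C' → * C'
C' → ε

C is directly left-recursive. The standard transformation for
  A → A α₁ | ... | A α_m | β₁ | ... | β_n
is
  A  → β₁ A' | ... | β_n A'
  A' → α₁ A' | ... | α_m A' | ε

C → * becomes C → * C'
C → C * becomes C' → * C'
Add C' → ε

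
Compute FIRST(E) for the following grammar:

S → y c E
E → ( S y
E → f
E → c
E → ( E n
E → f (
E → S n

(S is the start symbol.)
To compute FIRST(E), examine every production with E on the left-hand side, reading each right-hand side left to right until a non-nullable symbol is reached.

FIRST sets of the other non-terminals involved (by the same procedure, iterated to a fixed point):
  FIRST(S) = { 'y' }

From E → ( S y:
  - '(' is a terminal: add '(' and stop
From E → f:
  - f is a terminal: add 'f' and stop
From E → c:
  - c is a terminal: add 'c' and stop
From E → ( E n:
  - '(' is a terminal: add '(' and stop
From E → f (:
  - f is a terminal: add 'f' and stop
From E → S n:
  - S is a non-terminal: add FIRST(S) \ {ε} = { 'y' }
    S is not nullable, so stop

Collecting: FIRST(E) = { '(', 'c', 'f', 'y' }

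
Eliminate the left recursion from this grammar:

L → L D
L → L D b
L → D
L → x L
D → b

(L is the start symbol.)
L is directly left-recursive. The standard transformation for
  A → A α₁ | ... | A α_m | β₁ | ... | β_n
is
  A  → β₁ A' | ... | β_n A'
  A' → α₁ A' | ... | α_m A' | ε

L → D becomes L → D L'
L → x L becomes L → x L L'
L → L D becomes L' → D L'
L → L D b becomes L' → D b L'
Add L' → ε

Productions for other non-terminals are unchanged:
  D → b

Resulting grammar:
L → D L'
L → x L L'
L' → D L'
L' → D b L'
L' → ε
D → b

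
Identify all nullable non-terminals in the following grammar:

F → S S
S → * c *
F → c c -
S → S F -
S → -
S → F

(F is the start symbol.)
None

A non-terminal is nullable if it can derive ε (the empty string): either it has an ε-production, or it has a production whose right-hand side consists entirely of nullable non-terminals.

There are no ε-productions, so no non-terminal can derive ε.
No non-terminals are nullable.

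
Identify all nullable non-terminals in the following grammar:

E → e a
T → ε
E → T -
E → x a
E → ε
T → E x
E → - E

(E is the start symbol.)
ε-productions: T → ε, E → ε
So T, E are immediately nullable.
Every non-terminal is now nullable.
Nullable = { 'E', 'T' }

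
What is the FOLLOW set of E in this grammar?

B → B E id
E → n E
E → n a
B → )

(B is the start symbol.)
{ 'id' }

To compute FOLLOW(E), find every occurrence of E on a right-hand side N → α E β: add FIRST(β) \ {ε}, and if β is empty or nullable also add FOLLOW(N). Iterate to a fixed point.

In B → B E id: E is followed by id, add FIRST(id) \ {ε} = { 'id' }
In E → n E: E is at the end; this adds FOLLOW(E) to itself — nothing new

Taking the union: FOLLOW(E) = { 'id' }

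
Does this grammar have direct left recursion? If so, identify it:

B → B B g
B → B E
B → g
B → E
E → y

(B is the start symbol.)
Yes, B is left-recursive

B → B B g: LEFT RECURSIVE (starts with B)
B → B E: LEFT RECURSIVE (starts with B)
B → g: starts with g
B → E: starts with E
E → y: starts with y

The grammar has direct left recursion on: B.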